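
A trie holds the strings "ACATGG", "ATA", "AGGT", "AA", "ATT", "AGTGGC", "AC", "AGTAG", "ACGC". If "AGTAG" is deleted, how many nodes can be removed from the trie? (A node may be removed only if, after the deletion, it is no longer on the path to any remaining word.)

2

After clearing the end-marker at "AGTAG", prune upward until reaching a node still needed by another word.
The suffix "AG" (2 nodes) is used only by "AGTAG"; the node for "AGT" still has the child "G", so pruning stops there.
Nodes removed: 2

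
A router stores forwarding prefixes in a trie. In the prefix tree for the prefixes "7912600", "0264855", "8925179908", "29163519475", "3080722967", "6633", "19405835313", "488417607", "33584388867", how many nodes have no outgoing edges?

A leaf is a node with no children — equivalently, the end of a word that is not a proper prefix of any other stored word.
Those words: "0264855", "19405835313", "29163519475", "3080722967", "33584388867", "488417607", "6633", "7912600", "8925179908"
Leaf count: 9

9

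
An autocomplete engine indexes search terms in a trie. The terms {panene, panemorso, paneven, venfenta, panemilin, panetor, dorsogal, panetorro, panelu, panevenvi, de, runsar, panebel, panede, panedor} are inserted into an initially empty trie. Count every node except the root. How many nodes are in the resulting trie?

Count nodes per top-level branch (shared prefixes stored once):
  'd'-branch (de, dorsogal): 9 nodes
  'p'-branch (panebel, panede, panedor, panelu, panemilin, panemorso, panene, panetor, panetorro, paneven, panevenvi): 34 nodes
  'r'-branch (runsar): 6 nodes
  'v'-branch (venfenta): 8 nodes
Sum: 57

57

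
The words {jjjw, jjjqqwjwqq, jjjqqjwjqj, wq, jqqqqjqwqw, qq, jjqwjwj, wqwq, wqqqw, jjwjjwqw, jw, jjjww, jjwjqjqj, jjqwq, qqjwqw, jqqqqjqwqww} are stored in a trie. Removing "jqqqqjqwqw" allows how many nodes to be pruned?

A node on "jqqqqjqwqw"'s path can go only if nothing else ends at it or branches off below it.
Every node on "jqqqqjqwqw" is still needed (e.g. by "jqqqqjqwqww"), so nothing is freed.
Nodes removed: 0

0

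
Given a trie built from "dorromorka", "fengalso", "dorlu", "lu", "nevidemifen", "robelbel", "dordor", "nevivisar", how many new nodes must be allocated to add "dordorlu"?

2

"dordor" is already a path in the trie; the remaining "lu" must be added.
So 8 − 6 = 2 new nodes.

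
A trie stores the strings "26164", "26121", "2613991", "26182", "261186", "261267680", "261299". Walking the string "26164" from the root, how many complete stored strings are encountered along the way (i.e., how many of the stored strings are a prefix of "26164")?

Traverse "26164" character by character; count nodes along the way that are marked as word ends.
Prefixes of the query that are stored words: "26164"
Count: 1

1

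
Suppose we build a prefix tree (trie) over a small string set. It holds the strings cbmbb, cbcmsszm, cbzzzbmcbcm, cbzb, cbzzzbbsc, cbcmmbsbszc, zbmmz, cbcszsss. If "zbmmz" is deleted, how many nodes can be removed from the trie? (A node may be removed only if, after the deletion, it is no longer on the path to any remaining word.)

5

After clearing the end-marker at "zbmmz", prune upward until reaching a node still needed by another word.
No other word shares any prefix with "zbmmz", so all 5 of its nodes go.
Nodes removed: 5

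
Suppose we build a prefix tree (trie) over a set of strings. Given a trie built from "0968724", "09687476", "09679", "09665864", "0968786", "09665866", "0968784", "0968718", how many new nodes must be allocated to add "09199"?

The longest prefix of "09199" already in the trie is "09" (length 2).
New nodes needed: |"09199"| − 2 = 5 − 2 = 3.

3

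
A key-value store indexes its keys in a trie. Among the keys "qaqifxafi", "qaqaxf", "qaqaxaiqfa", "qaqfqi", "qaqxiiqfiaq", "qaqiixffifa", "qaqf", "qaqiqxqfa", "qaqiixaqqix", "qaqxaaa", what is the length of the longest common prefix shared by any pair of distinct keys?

6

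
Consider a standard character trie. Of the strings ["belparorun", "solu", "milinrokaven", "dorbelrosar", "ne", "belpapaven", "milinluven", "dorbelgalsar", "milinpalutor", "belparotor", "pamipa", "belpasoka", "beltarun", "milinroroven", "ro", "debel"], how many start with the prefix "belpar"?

Walk to "belpar"; the words in its subtree are exactly those with that prefix.
Matches: "belparorun", "belparotor"
Count: 2

2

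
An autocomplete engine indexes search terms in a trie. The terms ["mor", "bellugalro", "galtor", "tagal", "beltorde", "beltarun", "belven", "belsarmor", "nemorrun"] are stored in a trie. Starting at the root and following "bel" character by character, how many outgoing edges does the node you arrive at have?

4

Follow the path "bel" to its node, then look at its outgoing edges.
Characters that immediately follow "bel" among the stored strings: {l, s, t, v}.
That node has 4 child edges.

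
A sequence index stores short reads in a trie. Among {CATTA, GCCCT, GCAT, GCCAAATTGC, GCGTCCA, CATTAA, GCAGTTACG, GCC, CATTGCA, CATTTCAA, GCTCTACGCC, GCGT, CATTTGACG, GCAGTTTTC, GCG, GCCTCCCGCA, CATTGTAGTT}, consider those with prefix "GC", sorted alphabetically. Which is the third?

Words with prefix "GC", in lexicographic order: "GCAGTTACG", "GCAGTTTTC", "GCAT", "GCC", "GCCAAATTGC", "GCCCT", "GCCTCCCGCA", "GCG", "GCGT", "GCGTCCA", "GCTCTACGCC"
The 3rd is GCAT.

GCAT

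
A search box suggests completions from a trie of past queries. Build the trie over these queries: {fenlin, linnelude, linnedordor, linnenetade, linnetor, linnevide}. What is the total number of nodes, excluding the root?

34

Count nodes per top-level branch (shared prefixes stored once):
  'f'-branch (fenlin): 6 nodes
  'l'-branch (linnedordor, linnelude, linnenetade, linnetor, linnevide): 28 nodes
Sum: 34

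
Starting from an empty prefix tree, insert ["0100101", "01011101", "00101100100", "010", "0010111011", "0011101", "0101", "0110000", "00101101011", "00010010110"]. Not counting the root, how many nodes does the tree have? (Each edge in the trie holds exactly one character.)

48

Insert word by word; a character creates a node only if that edge doesn't already exist:
  "0100101" → 7 new (0, 1, 0, 0, 1, 0, 1)
  "01011101" → prefix "010" already present; 5 new (1, 1, 1, 0, 1)
  "00101100100" → prefix "0" already present; 10 new (0, 1, 0, 1, 1, 0, 0, 1, 0, 0)
  "010" → prefix "010" already present; 0 new (none)
  "0010111011" → prefix "001011" already present; 4 new (1, 0, 1, 1)
  "0011101" → prefix "001" already present; 4 new (1, 1, 0, 1)
  "0101" → prefix "0101" already present; 0 new (none)
  "0110000" → prefix "01" already present; 5 new (1, 0, 0, 0, 0)
  "00101101011" → prefix "0010110" already present; 4 new (1, 0, 1, 1)
  "00010010110" → prefix "00" already present; 9 new (0, 1, 0, 0, 1, 0, 1, 1, 0)
Total nodes = 7 + 5 + 10 + 0 + 4 + 4 + 0 + 5 + 4 + 9 = 48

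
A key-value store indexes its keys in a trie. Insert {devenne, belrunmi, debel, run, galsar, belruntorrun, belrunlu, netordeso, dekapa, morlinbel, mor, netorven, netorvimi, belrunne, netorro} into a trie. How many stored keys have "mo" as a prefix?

2

Traverse to the node for "mo", then collect every word in that subtree.
Matches: "mor", "morlinbel"
Count: 2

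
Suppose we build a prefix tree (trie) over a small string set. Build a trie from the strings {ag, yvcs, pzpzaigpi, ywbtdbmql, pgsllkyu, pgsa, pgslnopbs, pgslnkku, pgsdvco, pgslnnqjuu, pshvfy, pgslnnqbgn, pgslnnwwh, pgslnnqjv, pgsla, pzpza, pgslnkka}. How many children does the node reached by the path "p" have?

3

The children of the "p" node are the distinct next characters among strings starting with "p".
Characters that immediately follow "p" among the stored strings: {g, s, z}.
That node has 3 child edges.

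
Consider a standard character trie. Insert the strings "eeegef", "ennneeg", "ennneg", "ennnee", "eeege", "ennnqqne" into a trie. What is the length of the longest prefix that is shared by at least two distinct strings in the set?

Look for the deepest trie node that still has at least two words in its subtree.
e.g. "ennnee" and "ennneeg" share the prefix "ennnee" of length 6; no pair shares a longer one.
Longest shared-prefix length: 6

6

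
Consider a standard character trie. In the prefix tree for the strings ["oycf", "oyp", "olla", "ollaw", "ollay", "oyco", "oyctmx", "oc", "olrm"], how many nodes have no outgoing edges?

8

A leaf is a node with no children — equivalently, the end of a word that is not a proper prefix of any other stored word.
Those words: "oc", "ollaw", "ollay", "olrm", "oycf", "oyco", "oyctmx", "oyp"
Leaf count: 8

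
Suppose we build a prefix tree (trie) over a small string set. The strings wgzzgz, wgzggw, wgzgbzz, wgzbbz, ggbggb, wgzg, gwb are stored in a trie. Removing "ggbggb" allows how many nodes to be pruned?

5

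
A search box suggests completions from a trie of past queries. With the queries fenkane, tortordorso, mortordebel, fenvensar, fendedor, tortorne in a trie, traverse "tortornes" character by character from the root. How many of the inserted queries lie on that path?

1

Walk "tortornes" from the root; an end-of-word marker is hit whenever a stored word is a prefix of "tortornes".
Prefixes of the query that are stored words: "tortorne"
Count: 1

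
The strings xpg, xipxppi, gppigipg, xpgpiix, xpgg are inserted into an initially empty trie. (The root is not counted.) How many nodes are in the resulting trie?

22

Trie structure (* marks end of a word):
(root)
├─ g
│  └─ p
│     └─ p
│        └─ i
│           └─ g
│              └─ i
│                 └─ p
│                    └─ g *
└─ x
   ├─ i
   │  └─ p
   │     └─ x
   │        └─ p
   │           └─ p
   │              └─ i *
   └─ p
      └─ g *
         ├─ g *
         └─ p
            └─ i
               └─ i
                  └─ x *
Counting every labelled node above: 22.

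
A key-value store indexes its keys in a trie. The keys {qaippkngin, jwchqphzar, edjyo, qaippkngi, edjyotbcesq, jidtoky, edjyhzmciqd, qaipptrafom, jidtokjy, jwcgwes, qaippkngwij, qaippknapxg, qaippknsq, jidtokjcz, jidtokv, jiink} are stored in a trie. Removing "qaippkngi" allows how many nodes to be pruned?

0

Walk "qaippkngi" from the leaf back toward the root, removing each node that no remaining word uses.
Every node on "qaippkngi" is still needed (e.g. by "qaippkngin"), so nothing is freed.
Nodes removed: 0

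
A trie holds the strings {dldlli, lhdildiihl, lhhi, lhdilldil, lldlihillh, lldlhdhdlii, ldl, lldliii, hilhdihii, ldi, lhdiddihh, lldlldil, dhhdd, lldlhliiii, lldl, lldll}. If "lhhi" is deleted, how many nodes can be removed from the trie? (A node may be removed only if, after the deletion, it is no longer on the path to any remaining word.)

Walk "lhhi" from the leaf back toward the root, removing each node that no remaining word uses.
The suffix "hi" (2 nodes) is used only by "lhhi"; the node for "lh" still has the child "d", so pruning stops there.
Nodes removed: 2

2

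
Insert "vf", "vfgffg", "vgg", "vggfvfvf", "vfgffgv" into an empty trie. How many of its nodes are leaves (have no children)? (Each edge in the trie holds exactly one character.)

2

A leaf is a node with no children — equivalently, the end of a word that is not a proper prefix of any other stored word.
Those words: "vfgffgv", "vggfvfvf"
Leaf count: 2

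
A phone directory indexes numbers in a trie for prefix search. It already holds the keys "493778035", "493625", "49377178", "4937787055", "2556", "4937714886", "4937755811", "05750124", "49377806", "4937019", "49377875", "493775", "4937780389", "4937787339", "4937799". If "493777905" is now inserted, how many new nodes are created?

4

Walking "493777905" from the root, the first 5 characters ("49377") follow existing edges; "7" is the first miss.
New nodes needed: |"493777905"| − 5 = 9 − 5 = 4.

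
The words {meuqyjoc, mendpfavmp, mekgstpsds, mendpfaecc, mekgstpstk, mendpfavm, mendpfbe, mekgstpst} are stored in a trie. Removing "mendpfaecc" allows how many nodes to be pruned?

Walk "mendpfaecc" from the leaf back toward the root, removing each node that no remaining word uses.
The suffix "ecc" (3 nodes) is used only by "mendpfaecc"; the node for "mendpfa" still has the child "v", so pruning stops there.
Nodes removed: 3

3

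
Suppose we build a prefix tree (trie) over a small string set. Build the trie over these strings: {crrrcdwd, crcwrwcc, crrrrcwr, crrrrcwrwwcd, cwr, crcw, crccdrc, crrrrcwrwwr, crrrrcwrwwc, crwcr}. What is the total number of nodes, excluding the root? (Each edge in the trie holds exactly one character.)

32

Trie structure (* marks end of a word):
(root)
└─ c
   ├─ r
   │  ├─ c
   │  │  ├─ c
   │  │  │  └─ d
   │  │  │     └─ r
   │  │  │        └─ c *
   │  │  └─ w *
   │  │     └─ r
   │  │        └─ w
   │  │           └─ c
   │  │              └─ c *
   │  ├─ r
   │  │  └─ r
   │  │     ├─ c
   │  │     │  └─ d
   │  │     │     └─ w
   │  │     │        └─ d *
   │  │     └─ r
   │  │        └─ c
   │  │           └─ w
   │  │              └─ r *
   │  │                 └─ w
   │  │                    └─ w
   │  │                       ├─ c *
   │  │                       │  └─ d *
   │  │                       └─ r *
   │  └─ w
   │     └─ c
   │        └─ r *
   └─ w
      └─ r *
Counting every labelled node above: 32.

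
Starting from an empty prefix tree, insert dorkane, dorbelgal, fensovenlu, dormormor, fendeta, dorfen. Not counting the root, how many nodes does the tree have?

Trie structure (* marks end of a word):
(root)
├─ d
│  └─ o
│     └─ r
│        ├─ b
│        │  └─ e
│        │     └─ l
│        │        └─ g
│        │           └─ a
│        │              └─ l *
│        ├─ f
│        │  └─ e
│        │     └─ n *
│        ├─ k
│        │  └─ a
│        │     └─ n
│        │        └─ e *
│        └─ m
│           └─ o
│              └─ r
│                 └─ m
│                    └─ o
│                       └─ r *
└─ f
   └─ e
      └─ n
         ├─ d
         │  └─ e
         │     └─ t
         │        └─ a *
         └─ s
            └─ o
               └─ v
                  └─ e
                     └─ n
                        └─ l
                           └─ u *
Counting every labelled node above: 36.

36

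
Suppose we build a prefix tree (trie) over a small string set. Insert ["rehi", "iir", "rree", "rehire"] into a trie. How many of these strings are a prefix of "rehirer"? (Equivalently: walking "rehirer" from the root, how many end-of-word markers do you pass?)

2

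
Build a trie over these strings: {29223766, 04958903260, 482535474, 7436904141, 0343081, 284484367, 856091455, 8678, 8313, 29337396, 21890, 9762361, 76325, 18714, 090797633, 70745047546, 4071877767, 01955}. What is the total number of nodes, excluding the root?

124

For each word, the new-node count is its length minus the longest prefix already in the trie:
  "29223766" → 8 new (2, 9, 2, 2, 3, 7, 6, 6)
  "04958903260" → 11 new (0, 4, 9, 5, 8, 9, 0, 3, 2, 6, 0)
  "482535474" → 9 new (4, 8, 2, 5, 3, 5, 4, 7, 4)
  "7436904141" → 10 new (7, 4, 3, 6, 9, 0, 4, 1, 4, 1)
  "0343081" → prefix "0" already present; 6 new (3, 4, 3, 0, 8, 1)
  "284484367" → prefix "2" already present; 8 new (8, 4, 4, 8, 4, 3, 6, 7)
  "856091455" → 9 new (8, 5, 6, 0, 9, 1, 4, 5, 5)
  "8678" → prefix "8" already present; 3 new (6, 7, 8)
  "8313" → prefix "8" already present; 3 new (3, 1, 3)
  "29337396" → prefix "29" already present; 6 new (3, 3, 7, 3, 9, 6)
  "21890" → prefix "2" already present; 4 new (1, 8, 9, 0)
  "9762361" → 7 new (9, 7, 6, 2, 3, 6, 1)
  "76325" → prefix "7" already present; 4 new (6, 3, 2, 5)
  "18714" → 5 new (1, 8, 7, 1, 4)
  "090797633" → prefix "0" already present; 8 new (9, 0, 7, 9, 7, 6, 3, 3)
  "70745047546" → prefix "7" already present; 10 new (0, 7, 4, 5, 0, 4, 7, 5, 4, 6)
  "4071877767" → prefix "4" already present; 9 new (0, 7, 1, 8, 7, 7, 7, 6, 7)
  "01955" → prefix "0" already present; 4 new (1, 9, 5, 5)
Total nodes = 8 + 11 + 9 + 10 + 6 + 8 + 9 + 3 + 3 + 6 + 4 + 7 + 4 + 5 + 8 + 10 + 9 + 4 = 124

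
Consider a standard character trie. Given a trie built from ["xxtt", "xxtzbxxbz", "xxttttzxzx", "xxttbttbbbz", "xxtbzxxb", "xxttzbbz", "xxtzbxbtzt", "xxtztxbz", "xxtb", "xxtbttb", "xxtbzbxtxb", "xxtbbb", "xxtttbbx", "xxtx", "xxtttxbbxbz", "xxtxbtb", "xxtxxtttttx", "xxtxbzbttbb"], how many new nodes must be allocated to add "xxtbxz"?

2

The longest prefix of "xxtbxz" already in the trie is "xxtb" (length 4).
New nodes needed: |"xxtbxz"| − 4 = 6 − 4 = 2.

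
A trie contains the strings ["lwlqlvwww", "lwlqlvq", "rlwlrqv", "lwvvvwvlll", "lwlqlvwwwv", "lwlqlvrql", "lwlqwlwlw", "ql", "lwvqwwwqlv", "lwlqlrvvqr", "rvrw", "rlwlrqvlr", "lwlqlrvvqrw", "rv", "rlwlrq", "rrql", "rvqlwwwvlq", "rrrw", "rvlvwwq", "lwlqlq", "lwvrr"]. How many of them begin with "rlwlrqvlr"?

Walk to "rlwlrqvlr"; the words in its subtree are exactly those with that prefix.
Words under "rlwlrqvlr": rlwlrqvlr
Count: 1

1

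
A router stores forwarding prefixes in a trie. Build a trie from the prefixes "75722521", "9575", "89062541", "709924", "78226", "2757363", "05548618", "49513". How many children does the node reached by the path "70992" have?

Walk "70992" from the root, arriving at one node.
Distinct next characters after "70992": 4.
That node has 1 child edge.

1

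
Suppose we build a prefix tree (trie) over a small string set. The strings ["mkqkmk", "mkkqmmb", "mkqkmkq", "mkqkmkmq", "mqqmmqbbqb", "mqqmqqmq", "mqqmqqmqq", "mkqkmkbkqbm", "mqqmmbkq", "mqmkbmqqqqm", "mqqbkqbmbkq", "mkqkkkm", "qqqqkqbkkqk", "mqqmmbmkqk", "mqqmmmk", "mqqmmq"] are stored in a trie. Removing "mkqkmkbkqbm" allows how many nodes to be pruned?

5

A node on "mkqkmkbkqbm"'s path can go only if nothing else ends at it or branches off below it.
The suffix "bkqbm" (5 nodes) is used only by "mkqkmkbkqbm"; the node for "mkqkmk" still has the child "q", so pruning stops there.
Nodes removed: 5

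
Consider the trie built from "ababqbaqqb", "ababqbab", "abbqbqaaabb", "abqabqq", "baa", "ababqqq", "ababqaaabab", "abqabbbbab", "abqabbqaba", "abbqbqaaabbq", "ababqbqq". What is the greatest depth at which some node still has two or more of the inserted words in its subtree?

The deepest shared node is where two words last agree before diverging.
"abbqbqaaabb" and "abbqbqaaabbq" agree on "abbqbqaaabb" (11 characters) before diverging; nothing deeper is shared.
Longest shared-prefix length: 11

11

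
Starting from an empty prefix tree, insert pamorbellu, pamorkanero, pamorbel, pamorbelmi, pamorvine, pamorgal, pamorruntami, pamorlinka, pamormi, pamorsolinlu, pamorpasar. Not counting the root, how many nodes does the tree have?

Trace insertions, counting only characters that open a new branch:
  "pamorbellu" → 10 new (p, a, m, o, r, b, e, l, l, u)
  "pamorkanero" → prefix "pamor" already present; 6 new (k, a, n, e, r, o)
  "pamorbel" → prefix "pamorbel" already present; 0 new (none)
  "pamorbelmi" → prefix "pamorbel" already present; 2 new (m, i)
  "pamorvine" → prefix "pamor" already present; 4 new (v, i, n, e)
  "pamorgal" → prefix "pamor" already present; 3 new (g, a, l)
  "pamorruntami" → prefix "pamor" already present; 7 new (r, u, n, t, a, m, i)
  "pamorlinka" → prefix "pamor" already present; 5 new (l, i, n, k, a)
  "pamormi" → prefix "pamor" already present; 2 new (m, i)
  "pamorsolinlu" → prefix "pamor" already present; 7 new (s, o, l, i, n, l, u)
  "pamorpasar" → prefix "pamor" already present; 5 new (p, a, s, a, r)
Total nodes = 10 + 6 + 0 + 2 + 4 + 3 + 7 + 5 + 2 + 7 + 5 = 51

51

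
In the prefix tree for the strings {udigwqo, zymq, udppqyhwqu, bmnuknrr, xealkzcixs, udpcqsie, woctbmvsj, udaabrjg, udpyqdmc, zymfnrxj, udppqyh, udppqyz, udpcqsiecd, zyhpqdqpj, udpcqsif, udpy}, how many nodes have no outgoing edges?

13

A leaf is a node with no children — equivalently, the end of a word that is not a proper prefix of any other stored word.
Those words: "bmnuknrr", "udaabrjg", "udigwqo", "udpcqsiecd", "udpcqsif", "udppqyhwqu", "udppqyz", "udpyqdmc", "woctbmvsj", "xealkzcixs", "zyhpqdqpj", "zymfnrxj", "zymq"
Leaf count: 13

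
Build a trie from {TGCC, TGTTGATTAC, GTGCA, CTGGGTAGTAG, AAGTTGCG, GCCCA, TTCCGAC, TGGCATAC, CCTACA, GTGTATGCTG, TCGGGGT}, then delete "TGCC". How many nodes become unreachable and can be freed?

2

A node on "TGCC"'s path can go only if nothing else ends at it or branches off below it.
The suffix "CC" (2 nodes) is used only by "TGCC"; the node for "TG" still has the child "T", so pruning stops there.
Nodes removed: 2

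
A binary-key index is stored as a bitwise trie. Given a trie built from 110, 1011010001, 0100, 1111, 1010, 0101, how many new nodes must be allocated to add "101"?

0

Every character of "101" already lies on an existing path (it is a prefix of some stored word).
No new nodes are needed: 0.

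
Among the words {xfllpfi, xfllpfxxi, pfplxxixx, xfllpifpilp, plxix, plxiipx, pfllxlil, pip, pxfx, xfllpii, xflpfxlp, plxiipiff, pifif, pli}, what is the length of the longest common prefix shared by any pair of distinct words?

6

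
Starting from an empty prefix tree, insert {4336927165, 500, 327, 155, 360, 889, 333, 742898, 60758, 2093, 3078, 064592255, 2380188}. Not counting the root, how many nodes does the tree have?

59

Count nodes per top-level branch (shared prefixes stored once):
  '0'-branch (064592255): 9 nodes
  '1'-branch (155): 3 nodes
  '2'-branch (2093, 2380188): 10 nodes
  '3'-branch (3078, 327, 333, 360): 10 nodes
  '4'-branch (4336927165): 10 nodes
  '5'-branch (500): 3 nodes
  '6'-branch (60758): 5 nodes
  '7'-branch (742898): 6 nodes
  '8'-branch (889): 3 nodes
Sum: 59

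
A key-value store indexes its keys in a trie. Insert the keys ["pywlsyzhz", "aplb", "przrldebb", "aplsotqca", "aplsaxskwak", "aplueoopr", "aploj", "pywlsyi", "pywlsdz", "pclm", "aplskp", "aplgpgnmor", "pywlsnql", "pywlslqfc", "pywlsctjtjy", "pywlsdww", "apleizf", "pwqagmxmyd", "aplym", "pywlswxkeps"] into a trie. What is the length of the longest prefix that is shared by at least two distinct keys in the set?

6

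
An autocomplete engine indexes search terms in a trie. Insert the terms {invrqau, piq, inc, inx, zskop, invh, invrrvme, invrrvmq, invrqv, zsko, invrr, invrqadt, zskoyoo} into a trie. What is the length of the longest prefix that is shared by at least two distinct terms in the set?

7

The deepest shared node is where two words last agree before diverging.
"invrrvme" and "invrrvmq" agree on "invrrvm" (7 characters) before diverging; nothing deeper is shared.
Longest shared-prefix length: 7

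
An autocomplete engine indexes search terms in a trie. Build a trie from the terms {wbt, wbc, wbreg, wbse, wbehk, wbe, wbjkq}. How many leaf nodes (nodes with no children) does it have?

6

Leaves are exactly the stored words that no other stored word extends.
Those words: "wbc", "wbehk", "wbjkq", "wbreg", "wbse", "wbt"
Leaf count: 6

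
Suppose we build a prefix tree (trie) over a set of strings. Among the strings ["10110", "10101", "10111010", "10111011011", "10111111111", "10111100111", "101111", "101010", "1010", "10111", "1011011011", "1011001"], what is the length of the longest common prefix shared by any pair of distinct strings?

The deepest shared node is where two words last agree before diverging.
"10111010" and "10111011011" agree on "1011101" (7 characters) before diverging; nothing deeper is shared.
Longest shared-prefix length: 7

7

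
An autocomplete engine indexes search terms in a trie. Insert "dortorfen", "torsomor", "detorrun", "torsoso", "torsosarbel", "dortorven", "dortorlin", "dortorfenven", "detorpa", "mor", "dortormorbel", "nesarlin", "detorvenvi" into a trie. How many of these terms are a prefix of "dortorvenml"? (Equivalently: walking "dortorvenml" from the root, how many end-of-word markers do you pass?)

1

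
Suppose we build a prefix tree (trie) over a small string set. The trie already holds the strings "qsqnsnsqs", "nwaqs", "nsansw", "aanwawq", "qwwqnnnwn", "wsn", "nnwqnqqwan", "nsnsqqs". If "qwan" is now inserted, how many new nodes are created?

2

The longest prefix of "qwan" already in the trie is "qw" (length 2).
Each of the 2 remaining characters creates one node.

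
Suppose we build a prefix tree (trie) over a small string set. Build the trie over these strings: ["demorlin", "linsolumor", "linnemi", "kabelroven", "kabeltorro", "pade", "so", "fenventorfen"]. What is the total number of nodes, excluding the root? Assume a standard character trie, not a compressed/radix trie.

55

Trace insertions, counting only characters that open a new branch:
  "demorlin" → 8 new (d, e, m, o, r, l, i, n)
  "linsolumor" → 10 new (l, i, n, s, o, l, u, m, o, r)
  "linnemi" → prefix "lin" already present; 4 new (n, e, m, i)
  "kabelroven" → 10 new (k, a, b, e, l, r, o, v, e, n)
  "kabeltorro" → prefix "kabel" already present; 5 new (t, o, r, r, o)
  "pade" → 4 new (p, a, d, e)
  "so" → 2 new (s, o)
  "fenventorfen" → 12 new (f, e, n, v, e, n, t, o, r, f, e, n)
Total nodes = 8 + 10 + 4 + 10 + 5 + 4 + 2 + 12 = 55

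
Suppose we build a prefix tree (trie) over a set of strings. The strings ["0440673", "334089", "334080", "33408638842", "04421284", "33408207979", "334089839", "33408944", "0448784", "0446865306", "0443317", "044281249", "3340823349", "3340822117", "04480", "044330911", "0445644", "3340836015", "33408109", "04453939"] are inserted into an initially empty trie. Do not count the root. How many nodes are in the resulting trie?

85

Trace insertions, counting only characters that open a new branch:
  "0440673" → 7 new (0, 4, 4, 0, 6, 7, 3)
  "334089" → 6 new (3, 3, 4, 0, 8, 9)
  "334080" → prefix "33408" already present; 1 new (0)
  "33408638842" → prefix "33408" already present; 6 new (6, 3, 8, 8, 4, 2)
  "04421284" → prefix "044" already present; 5 new (2, 1, 2, 8, 4)
  "33408207979" → prefix "33408" already present; 6 new (2, 0, 7, 9, 7, 9)
  "334089839" → prefix "334089" already present; 3 new (8, 3, 9)
  "33408944" → prefix "334089" already present; 2 new (4, 4)
  "0448784" → prefix "044" already present; 4 new (8, 7, 8, 4)
  "0446865306" → prefix "044" already present; 7 new (6, 8, 6, 5, 3, 0, 6)
  "0443317" → prefix "044" already present; 4 new (3, 3, 1, 7)
  "044281249" → prefix "0442" already present; 5 new (8, 1, 2, 4, 9)
  "3340823349" → prefix "334082" already present; 4 new (3, 3, 4, 9)
  "3340822117" → prefix "334082" already present; 4 new (2, 1, 1, 7)
  "04480" → prefix "0448" already present; 1 new (0)
  "044330911" → prefix "04433" already present; 4 new (0, 9, 1, 1)
  "0445644" → prefix "044" already present; 4 new (5, 6, 4, 4)
  "3340836015" → prefix "33408" already present; 5 new (3, 6, 0, 1, 5)
  "33408109" → prefix "33408" already present; 3 new (1, 0, 9)
  "04453939" → prefix "0445" already present; 4 new (3, 9, 3, 9)
Total nodes = 7 + 6 + 1 + 6 + 5 + 6 + 3 + 2 + 4 + 7 + 4 + 5 + 4 + 4 + 1 + 4 + 4 + 5 + 3 + 4 = 85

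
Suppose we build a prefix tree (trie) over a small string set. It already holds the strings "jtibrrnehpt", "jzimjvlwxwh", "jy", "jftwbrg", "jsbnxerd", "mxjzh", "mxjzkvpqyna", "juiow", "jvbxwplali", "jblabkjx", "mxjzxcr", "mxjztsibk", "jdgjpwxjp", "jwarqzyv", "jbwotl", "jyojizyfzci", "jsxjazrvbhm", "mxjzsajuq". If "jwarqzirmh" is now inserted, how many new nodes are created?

Walking "jwarqzirmh" from the root, the first 6 characters ("jwarqz") follow existing edges; "i" is the first miss.
Each of the 4 remaining characters creates one node.

4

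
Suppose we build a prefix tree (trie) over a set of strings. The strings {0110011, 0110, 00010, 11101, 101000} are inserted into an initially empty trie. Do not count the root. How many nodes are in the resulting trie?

21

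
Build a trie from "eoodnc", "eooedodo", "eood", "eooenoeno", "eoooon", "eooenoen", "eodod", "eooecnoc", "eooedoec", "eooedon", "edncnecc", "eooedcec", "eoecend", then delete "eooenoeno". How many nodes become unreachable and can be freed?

Walk "eooenoeno" from the leaf back toward the root, removing each node that no remaining word uses.
The suffix "o" (1 node) is used only by "eooenoeno"; "eooenoen" is itself a stored word, so pruning stops there.
Nodes removed: 1

1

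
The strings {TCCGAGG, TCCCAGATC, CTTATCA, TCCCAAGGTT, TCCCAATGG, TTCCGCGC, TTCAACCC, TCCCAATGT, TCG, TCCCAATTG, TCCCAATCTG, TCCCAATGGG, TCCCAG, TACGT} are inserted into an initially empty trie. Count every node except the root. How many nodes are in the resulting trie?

52

For each word, the new-node count is its length minus the longest prefix already in the trie:
  "TCCGAGG" → 7 new (T, C, C, G, A, G, G)
  "TCCCAGATC" → prefix "TCC" already present; 6 new (C, A, G, A, T, C)
  "CTTATCA" → 7 new (C, T, T, A, T, C, A)
  "TCCCAAGGTT" → prefix "TCCCA" already present; 5 new (A, G, G, T, T)
  "TCCCAATGG" → prefix "TCCCAA" already present; 3 new (T, G, G)
  "TTCCGCGC" → prefix "T" already present; 7 new (T, C, C, G, C, G, C)
  "TTCAACCC" → prefix "TTC" already present; 5 new (A, A, C, C, C)
  "TCCCAATGT" → prefix "TCCCAATG" already present; 1 new (T)
  "TCG" → prefix "TC" already present; 1 new (G)
  "TCCCAATTG" → prefix "TCCCAAT" already present; 2 new (T, G)
  "TCCCAATCTG" → prefix "TCCCAAT" already present; 3 new (C, T, G)
  "TCCCAATGGG" → prefix "TCCCAATGG" already present; 1 new (G)
  "TCCCAG" → prefix "TCCCAG" already present; 0 new (none)
  "TACGT" → prefix "T" already present; 4 new (A, C, G, T)
Total nodes = 7 + 6 + 7 + 5 + 3 + 7 + 5 + 1 + 1 + 2 + 3 + 1 + 0 + 4 = 52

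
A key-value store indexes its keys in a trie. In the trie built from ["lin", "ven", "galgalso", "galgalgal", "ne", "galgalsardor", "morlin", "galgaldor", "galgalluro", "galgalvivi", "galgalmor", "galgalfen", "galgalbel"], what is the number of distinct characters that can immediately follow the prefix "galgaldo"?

1

Follow the path "galgaldo" to its node, then look at its outgoing edges.
Characters that immediately follow "galgaldo" among the stored strings: {r}.
That node has 1 child edge.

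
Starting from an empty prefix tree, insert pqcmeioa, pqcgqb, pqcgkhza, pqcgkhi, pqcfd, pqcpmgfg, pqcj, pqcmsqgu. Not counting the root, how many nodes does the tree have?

28

Count nodes per top-level branch (shared prefixes stored once):
  'p'-branch (pqcfd, pqcgkhi, pqcgkhza, pqcgqb, pqcj, pqcmeioa, pqcmsqgu, pqcpmgfg): 28 nodes
Sum: 28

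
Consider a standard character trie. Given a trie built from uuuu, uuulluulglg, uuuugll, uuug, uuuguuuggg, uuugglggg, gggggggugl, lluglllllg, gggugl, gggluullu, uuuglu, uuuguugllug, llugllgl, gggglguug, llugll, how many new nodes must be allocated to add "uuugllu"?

Walking "uuugllu" from the root, the first 5 characters ("uuugl") follow existing edges; "l" is the first miss.
Each of the 2 remaining characters creates one node.

2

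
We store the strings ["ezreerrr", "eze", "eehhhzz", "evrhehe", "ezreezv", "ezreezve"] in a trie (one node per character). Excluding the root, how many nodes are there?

Count nodes per top-level branch (shared prefixes stored once):
  'e'-branch (eehhhzz, evrhehe, eze, ezreerrr, ezreezv, ezreezve): 24 nodes
Sum: 24

24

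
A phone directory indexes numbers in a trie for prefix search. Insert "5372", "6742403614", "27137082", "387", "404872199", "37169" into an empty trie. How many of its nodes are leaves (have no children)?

6

A leaf is a node with no children — equivalently, the end of a word that is not a proper prefix of any other stored word.
Those words: "27137082", "37169", "387", "404872199", "5372", "6742403614"
Leaf count: 6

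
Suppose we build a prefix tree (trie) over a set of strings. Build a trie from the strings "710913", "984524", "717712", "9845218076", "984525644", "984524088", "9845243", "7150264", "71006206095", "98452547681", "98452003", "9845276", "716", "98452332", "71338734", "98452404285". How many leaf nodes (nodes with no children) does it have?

15

A leaf is a node with no children — equivalently, the end of a word that is not a proper prefix of any other stored word.
Those words: "71006206095", "710913", "71338734", "7150264", "716", "717712", "98452003", "9845218076", "98452332", "98452404285", "984524088", "9845243", "98452547681", "984525644", "9845276"
Leaf count: 15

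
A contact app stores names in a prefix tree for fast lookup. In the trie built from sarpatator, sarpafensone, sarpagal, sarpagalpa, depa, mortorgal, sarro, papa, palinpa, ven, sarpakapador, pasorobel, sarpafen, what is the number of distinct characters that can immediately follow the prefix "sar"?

2

Follow the path "sar" to its node, then look at its outgoing edges.
Characters that immediately follow "sar" among the stored strings: {p, r}.
That node has 2 child edges.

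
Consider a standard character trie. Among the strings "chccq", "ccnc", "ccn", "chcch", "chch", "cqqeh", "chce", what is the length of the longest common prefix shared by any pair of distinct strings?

Equivalently: take the maximum, over all pairs, of their longest common prefix length.
e.g. "chcch" and "chccq" share the prefix "chcc" of length 4; no pair shares a longer one.
Longest shared-prefix length: 4

4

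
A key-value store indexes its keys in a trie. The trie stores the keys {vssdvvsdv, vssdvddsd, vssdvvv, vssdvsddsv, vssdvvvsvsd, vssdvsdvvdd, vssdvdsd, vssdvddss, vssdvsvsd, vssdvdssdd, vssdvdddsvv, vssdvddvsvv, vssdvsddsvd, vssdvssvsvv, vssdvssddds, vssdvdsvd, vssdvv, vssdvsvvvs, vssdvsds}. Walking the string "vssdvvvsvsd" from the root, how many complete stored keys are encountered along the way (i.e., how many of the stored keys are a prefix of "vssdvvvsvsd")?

Traverse "vssdvvvsvsd" character by character; count nodes along the way that are marked as word ends.
Prefixes of the query that are stored words: "vssdvv", "vssdvvv", "vssdvvvsvsd"
Count: 3

3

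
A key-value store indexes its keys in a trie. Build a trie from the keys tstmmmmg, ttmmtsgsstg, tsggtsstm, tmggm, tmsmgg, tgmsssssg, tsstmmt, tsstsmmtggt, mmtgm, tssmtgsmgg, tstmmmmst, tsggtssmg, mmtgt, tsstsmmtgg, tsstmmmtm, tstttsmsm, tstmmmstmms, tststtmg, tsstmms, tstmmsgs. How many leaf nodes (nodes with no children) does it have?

19

Leaves are exactly the stored words that no other stored word extends.
Those words: "mmtgm", "mmtgt", "tgmsssssg", "tmggm", "tmsmgg", "tsggtssmg", "tsggtsstm", "tssmtgsmgg", "tsstmmmtm", "tsstmms", "tsstmmt", "tsstsmmtggt", "tstmmmmg", "tstmmmmst", "tstmmmstmms", "tstmmsgs", "tststtmg", "tstttsmsm", "ttmmtsgsstg"
Leaf count: 19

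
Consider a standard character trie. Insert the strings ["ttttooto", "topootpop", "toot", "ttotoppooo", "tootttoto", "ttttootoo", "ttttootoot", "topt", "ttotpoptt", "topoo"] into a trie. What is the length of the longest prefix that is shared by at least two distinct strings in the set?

9

Equivalently: take the maximum, over all pairs, of their longest common prefix length.
e.g. "ttttootoo" and "ttttootoot" share the prefix "ttttootoo" of length 9; no pair shares a longer one.
Longest shared-prefix length: 9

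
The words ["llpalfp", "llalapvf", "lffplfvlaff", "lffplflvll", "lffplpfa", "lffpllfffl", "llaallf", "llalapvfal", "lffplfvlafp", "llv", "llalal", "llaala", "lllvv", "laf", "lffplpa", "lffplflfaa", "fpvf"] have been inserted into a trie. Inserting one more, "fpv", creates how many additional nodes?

0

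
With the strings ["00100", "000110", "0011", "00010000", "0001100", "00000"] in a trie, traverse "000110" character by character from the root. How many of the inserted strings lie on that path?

1

Traverse "000110" character by character; count nodes along the way that are marked as word ends.
Prefixes of the query that are stored words: "000110"
Count: 1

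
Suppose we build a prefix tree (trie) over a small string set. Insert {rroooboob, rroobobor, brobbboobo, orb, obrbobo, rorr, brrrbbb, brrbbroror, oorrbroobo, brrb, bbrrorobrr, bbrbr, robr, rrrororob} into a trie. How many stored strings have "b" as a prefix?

6

Walk to "b"; the words in its subtree are exactly those with that prefix.
Matches: "bbrbr", "bbrrorobrr", "brobbboobo", "brrb", "brrbbroror", "brrrbbb"
Count: 6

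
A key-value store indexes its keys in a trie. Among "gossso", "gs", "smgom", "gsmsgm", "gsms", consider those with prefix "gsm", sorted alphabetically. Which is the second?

gsmsgm

Words with prefix "gsm", in lexicographic order: "gsms", "gsmsgm"
The 2nd is gsmsgm.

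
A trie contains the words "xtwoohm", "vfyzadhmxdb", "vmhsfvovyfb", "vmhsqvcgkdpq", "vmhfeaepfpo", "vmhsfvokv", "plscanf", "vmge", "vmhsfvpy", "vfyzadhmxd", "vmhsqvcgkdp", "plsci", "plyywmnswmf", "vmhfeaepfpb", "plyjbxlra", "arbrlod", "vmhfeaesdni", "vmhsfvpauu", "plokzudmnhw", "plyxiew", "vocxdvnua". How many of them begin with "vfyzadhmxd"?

Filter for entries beginning with "vfyzadhmxd":
Matches: "vfyzadhmxd", "vfyzadhmxdb"
Count: 2

2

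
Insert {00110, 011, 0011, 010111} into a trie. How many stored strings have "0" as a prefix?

Traverse to the node for "0", then collect every word in that subtree.
Words under "0": 0011, 00110, 010111, 011
Count: 4

4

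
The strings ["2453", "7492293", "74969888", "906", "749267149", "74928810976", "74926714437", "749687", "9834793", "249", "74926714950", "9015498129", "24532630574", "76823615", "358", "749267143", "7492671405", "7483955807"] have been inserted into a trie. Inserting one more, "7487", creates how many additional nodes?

1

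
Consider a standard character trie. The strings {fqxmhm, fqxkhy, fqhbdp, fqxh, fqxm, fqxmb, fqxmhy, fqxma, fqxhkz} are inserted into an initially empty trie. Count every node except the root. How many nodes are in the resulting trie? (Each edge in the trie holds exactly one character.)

Count nodes per top-level branch (shared prefixes stored once):
  'f'-branch (fqhbdp, fqxh, fqxhkz, fqxkhy, fqxm, fqxma, fqxmb, fqxmhm, fqxmhy): 19 nodes
Sum: 19

19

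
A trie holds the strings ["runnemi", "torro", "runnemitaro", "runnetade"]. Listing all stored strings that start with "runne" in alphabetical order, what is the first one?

DFS of the "runne" subtree visits, in order: "runnemi", "runnemitaro", "runnetade"
Position 1: runnemi

runnemi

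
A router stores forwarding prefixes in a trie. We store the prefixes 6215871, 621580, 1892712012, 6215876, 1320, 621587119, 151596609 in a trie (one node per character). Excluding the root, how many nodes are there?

Trie structure (* marks end of a word):
(root)
├─ 1
│  ├─ 3
│  │  └─ 2
│  │     └─ 0 *
│  ├─ 5
│  │  └─ 1
│  │     └─ 5
│  │        └─ 9
│  │           └─ 6
│  │              └─ 6
│  │                 └─ 0
│  │                    └─ 9 *
│  └─ 8
│     └─ 9
│        └─ 2
│           └─ 7
│              └─ 1
│                 └─ 2
│                    └─ 0
│                       └─ 1
│                          └─ 2 *
└─ 6
   └─ 2
      └─ 1
         └─ 5
            └─ 8
               ├─ 0 *
               └─ 7
                  ├─ 1 *
                  │  └─ 1
                  │     └─ 9 *
                  └─ 6 *
Counting every labelled node above: 32.

32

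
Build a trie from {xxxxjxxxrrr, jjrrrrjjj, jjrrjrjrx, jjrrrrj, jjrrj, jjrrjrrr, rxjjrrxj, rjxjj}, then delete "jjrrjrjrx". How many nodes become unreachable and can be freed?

A node on "jjrrjrjrx"'s path can go only if nothing else ends at it or branches off below it.
The suffix "jrx" (3 nodes) is used only by "jjrrjrjrx"; the node for "jjrrjr" still has the child "r", so pruning stops there.
Nodes removed: 3

3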